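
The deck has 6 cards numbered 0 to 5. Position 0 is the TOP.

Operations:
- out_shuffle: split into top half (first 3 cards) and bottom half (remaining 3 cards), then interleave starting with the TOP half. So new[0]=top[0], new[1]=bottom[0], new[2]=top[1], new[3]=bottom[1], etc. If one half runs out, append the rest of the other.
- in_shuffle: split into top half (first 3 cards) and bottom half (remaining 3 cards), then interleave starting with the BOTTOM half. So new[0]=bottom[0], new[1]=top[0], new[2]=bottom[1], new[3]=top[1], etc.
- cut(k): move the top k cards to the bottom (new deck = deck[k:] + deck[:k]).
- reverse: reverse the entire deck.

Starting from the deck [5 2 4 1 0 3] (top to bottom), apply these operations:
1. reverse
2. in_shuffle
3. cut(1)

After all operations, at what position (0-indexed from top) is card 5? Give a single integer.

Answer: 3

Derivation:
After op 1 (reverse): [3 0 1 4 2 5]
After op 2 (in_shuffle): [4 3 2 0 5 1]
After op 3 (cut(1)): [3 2 0 5 1 4]
Card 5 is at position 3.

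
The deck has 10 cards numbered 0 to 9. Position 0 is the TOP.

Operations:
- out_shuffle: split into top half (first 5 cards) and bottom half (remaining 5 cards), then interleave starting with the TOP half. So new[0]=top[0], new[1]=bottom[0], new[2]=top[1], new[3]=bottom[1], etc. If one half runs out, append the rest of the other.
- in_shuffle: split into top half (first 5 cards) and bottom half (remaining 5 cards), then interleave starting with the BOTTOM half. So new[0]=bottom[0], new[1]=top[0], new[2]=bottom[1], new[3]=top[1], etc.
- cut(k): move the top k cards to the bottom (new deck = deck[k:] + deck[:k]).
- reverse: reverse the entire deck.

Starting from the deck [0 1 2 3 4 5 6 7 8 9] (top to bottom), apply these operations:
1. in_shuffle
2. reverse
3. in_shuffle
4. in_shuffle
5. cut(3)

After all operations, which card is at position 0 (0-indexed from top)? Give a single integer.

Answer: 4

Derivation:
After op 1 (in_shuffle): [5 0 6 1 7 2 8 3 9 4]
After op 2 (reverse): [4 9 3 8 2 7 1 6 0 5]
After op 3 (in_shuffle): [7 4 1 9 6 3 0 8 5 2]
After op 4 (in_shuffle): [3 7 0 4 8 1 5 9 2 6]
After op 5 (cut(3)): [4 8 1 5 9 2 6 3 7 0]
Position 0: card 4.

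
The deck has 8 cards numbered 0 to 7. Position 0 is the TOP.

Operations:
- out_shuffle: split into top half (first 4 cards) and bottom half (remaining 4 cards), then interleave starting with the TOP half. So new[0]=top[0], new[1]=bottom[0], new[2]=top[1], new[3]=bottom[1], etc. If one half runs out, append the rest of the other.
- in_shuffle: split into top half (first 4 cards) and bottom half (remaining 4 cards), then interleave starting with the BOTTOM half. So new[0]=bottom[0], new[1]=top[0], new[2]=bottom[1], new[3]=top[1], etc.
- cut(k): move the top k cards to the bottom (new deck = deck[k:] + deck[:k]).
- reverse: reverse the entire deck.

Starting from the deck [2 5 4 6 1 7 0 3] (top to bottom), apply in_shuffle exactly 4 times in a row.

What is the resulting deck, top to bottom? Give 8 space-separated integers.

After op 1 (in_shuffle): [1 2 7 5 0 4 3 6]
After op 2 (in_shuffle): [0 1 4 2 3 7 6 5]
After op 3 (in_shuffle): [3 0 7 1 6 4 5 2]
After op 4 (in_shuffle): [6 3 4 0 5 7 2 1]

Answer: 6 3 4 0 5 7 2 1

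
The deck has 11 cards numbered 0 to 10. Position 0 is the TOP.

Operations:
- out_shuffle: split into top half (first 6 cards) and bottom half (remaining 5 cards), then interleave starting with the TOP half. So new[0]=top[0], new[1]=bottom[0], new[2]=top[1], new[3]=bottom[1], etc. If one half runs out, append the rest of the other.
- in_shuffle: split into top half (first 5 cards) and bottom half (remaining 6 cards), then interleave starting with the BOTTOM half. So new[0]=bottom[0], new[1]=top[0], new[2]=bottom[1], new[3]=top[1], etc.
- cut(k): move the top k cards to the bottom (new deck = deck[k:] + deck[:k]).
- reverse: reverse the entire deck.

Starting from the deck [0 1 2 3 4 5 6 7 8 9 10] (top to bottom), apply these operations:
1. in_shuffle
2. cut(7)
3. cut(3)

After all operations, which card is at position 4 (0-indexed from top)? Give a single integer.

Answer: 1

Derivation:
After op 1 (in_shuffle): [5 0 6 1 7 2 8 3 9 4 10]
After op 2 (cut(7)): [3 9 4 10 5 0 6 1 7 2 8]
After op 3 (cut(3)): [10 5 0 6 1 7 2 8 3 9 4]
Position 4: card 1.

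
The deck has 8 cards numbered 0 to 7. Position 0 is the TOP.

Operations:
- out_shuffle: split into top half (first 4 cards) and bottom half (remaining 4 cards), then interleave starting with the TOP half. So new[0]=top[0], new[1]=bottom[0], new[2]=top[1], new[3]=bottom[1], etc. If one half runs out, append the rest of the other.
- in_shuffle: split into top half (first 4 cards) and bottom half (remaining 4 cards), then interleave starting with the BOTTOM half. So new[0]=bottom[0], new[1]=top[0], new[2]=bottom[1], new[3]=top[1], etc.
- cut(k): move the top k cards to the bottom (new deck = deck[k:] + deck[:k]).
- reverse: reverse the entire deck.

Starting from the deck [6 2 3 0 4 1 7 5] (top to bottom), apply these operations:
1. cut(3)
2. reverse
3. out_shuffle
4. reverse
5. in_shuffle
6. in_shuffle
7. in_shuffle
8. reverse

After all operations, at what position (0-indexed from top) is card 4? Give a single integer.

Answer: 2

Derivation:
After op 1 (cut(3)): [0 4 1 7 5 6 2 3]
After op 2 (reverse): [3 2 6 5 7 1 4 0]
After op 3 (out_shuffle): [3 7 2 1 6 4 5 0]
After op 4 (reverse): [0 5 4 6 1 2 7 3]
After op 5 (in_shuffle): [1 0 2 5 7 4 3 6]
After op 6 (in_shuffle): [7 1 4 0 3 2 6 5]
After op 7 (in_shuffle): [3 7 2 1 6 4 5 0]
After op 8 (reverse): [0 5 4 6 1 2 7 3]
Card 4 is at position 2.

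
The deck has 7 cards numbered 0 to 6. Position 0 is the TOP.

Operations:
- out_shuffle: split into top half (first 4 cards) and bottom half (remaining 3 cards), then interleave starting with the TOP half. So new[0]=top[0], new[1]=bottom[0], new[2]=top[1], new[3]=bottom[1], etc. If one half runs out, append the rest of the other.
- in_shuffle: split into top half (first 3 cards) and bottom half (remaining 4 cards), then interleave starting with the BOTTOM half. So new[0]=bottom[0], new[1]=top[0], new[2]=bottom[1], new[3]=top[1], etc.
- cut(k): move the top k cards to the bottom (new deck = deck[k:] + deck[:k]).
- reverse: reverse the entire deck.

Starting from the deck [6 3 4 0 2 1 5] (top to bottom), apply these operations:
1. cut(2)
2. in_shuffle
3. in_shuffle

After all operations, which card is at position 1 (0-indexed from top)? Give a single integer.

Answer: 1

Derivation:
After op 1 (cut(2)): [4 0 2 1 5 6 3]
After op 2 (in_shuffle): [1 4 5 0 6 2 3]
After op 3 (in_shuffle): [0 1 6 4 2 5 3]
Position 1: card 1.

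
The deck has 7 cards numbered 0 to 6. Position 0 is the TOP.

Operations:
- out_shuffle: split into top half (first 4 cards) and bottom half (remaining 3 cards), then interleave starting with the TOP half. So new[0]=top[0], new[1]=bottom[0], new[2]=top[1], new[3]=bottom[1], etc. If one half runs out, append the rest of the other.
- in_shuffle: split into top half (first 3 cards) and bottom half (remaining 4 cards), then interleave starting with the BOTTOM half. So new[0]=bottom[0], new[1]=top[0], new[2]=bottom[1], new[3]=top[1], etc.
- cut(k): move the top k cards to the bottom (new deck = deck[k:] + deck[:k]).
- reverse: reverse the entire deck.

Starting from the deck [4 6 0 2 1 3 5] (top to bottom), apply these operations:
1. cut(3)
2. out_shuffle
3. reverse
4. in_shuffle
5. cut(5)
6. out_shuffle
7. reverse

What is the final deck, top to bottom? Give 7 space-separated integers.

After op 1 (cut(3)): [2 1 3 5 4 6 0]
After op 2 (out_shuffle): [2 4 1 6 3 0 5]
After op 3 (reverse): [5 0 3 6 1 4 2]
After op 4 (in_shuffle): [6 5 1 0 4 3 2]
After op 5 (cut(5)): [3 2 6 5 1 0 4]
After op 6 (out_shuffle): [3 1 2 0 6 4 5]
After op 7 (reverse): [5 4 6 0 2 1 3]

Answer: 5 4 6 0 2 1 3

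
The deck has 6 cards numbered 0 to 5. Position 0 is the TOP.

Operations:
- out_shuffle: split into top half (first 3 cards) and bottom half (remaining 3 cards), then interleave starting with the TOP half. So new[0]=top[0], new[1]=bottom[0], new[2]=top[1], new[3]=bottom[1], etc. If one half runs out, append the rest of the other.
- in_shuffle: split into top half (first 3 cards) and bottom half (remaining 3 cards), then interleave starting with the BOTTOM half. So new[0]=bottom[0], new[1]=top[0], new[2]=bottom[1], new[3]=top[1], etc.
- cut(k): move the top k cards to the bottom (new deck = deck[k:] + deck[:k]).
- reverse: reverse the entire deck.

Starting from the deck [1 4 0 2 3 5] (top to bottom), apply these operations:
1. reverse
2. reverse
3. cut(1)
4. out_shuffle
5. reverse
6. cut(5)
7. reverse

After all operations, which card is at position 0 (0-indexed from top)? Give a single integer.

After op 1 (reverse): [5 3 2 0 4 1]
After op 2 (reverse): [1 4 0 2 3 5]
After op 3 (cut(1)): [4 0 2 3 5 1]
After op 4 (out_shuffle): [4 3 0 5 2 1]
After op 5 (reverse): [1 2 5 0 3 4]
After op 6 (cut(5)): [4 1 2 5 0 3]
After op 7 (reverse): [3 0 5 2 1 4]
Position 0: card 3.

Answer: 3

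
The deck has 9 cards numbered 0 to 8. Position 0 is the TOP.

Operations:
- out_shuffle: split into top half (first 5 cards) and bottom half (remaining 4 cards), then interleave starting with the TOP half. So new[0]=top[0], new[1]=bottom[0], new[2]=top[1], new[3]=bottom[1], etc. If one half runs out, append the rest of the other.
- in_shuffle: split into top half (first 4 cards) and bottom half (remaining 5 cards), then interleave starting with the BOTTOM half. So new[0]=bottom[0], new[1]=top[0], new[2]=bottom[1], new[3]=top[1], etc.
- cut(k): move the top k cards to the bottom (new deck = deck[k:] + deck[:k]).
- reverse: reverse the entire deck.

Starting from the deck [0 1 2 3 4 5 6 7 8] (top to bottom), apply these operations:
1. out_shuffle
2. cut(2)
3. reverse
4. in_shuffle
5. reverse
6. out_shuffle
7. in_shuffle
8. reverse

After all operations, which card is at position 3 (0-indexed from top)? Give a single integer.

After op 1 (out_shuffle): [0 5 1 6 2 7 3 8 4]
After op 2 (cut(2)): [1 6 2 7 3 8 4 0 5]
After op 3 (reverse): [5 0 4 8 3 7 2 6 1]
After op 4 (in_shuffle): [3 5 7 0 2 4 6 8 1]
After op 5 (reverse): [1 8 6 4 2 0 7 5 3]
After op 6 (out_shuffle): [1 0 8 7 6 5 4 3 2]
After op 7 (in_shuffle): [6 1 5 0 4 8 3 7 2]
After op 8 (reverse): [2 7 3 8 4 0 5 1 6]
Position 3: card 8.

Answer: 8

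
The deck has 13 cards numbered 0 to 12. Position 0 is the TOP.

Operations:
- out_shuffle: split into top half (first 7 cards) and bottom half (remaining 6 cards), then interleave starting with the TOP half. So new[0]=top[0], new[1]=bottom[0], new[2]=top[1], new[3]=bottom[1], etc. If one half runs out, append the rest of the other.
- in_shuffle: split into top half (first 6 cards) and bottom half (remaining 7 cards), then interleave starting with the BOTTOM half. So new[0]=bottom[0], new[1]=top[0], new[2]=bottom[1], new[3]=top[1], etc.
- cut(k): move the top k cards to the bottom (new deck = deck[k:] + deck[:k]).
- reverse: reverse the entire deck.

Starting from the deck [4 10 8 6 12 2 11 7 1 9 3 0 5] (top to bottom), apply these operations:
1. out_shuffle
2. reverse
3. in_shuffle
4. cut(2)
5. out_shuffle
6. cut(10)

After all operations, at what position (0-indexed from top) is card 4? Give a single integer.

After op 1 (out_shuffle): [4 7 10 1 8 9 6 3 12 0 2 5 11]
After op 2 (reverse): [11 5 2 0 12 3 6 9 8 1 10 7 4]
After op 3 (in_shuffle): [6 11 9 5 8 2 1 0 10 12 7 3 4]
After op 4 (cut(2)): [9 5 8 2 1 0 10 12 7 3 4 6 11]
After op 5 (out_shuffle): [9 12 5 7 8 3 2 4 1 6 0 11 10]
After op 6 (cut(10)): [0 11 10 9 12 5 7 8 3 2 4 1 6]
Card 4 is at position 10.

Answer: 10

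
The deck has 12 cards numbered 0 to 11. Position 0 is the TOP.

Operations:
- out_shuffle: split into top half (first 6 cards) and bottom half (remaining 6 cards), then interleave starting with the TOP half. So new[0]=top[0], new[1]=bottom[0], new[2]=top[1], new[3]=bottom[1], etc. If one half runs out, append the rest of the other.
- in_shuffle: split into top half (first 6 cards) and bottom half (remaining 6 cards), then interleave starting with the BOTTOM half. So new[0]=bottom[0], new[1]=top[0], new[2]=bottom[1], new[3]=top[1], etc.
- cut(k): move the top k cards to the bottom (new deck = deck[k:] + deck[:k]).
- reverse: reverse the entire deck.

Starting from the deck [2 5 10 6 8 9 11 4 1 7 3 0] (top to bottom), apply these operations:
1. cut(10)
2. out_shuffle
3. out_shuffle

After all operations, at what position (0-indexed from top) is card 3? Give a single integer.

After op 1 (cut(10)): [3 0 2 5 10 6 8 9 11 4 1 7]
After op 2 (out_shuffle): [3 8 0 9 2 11 5 4 10 1 6 7]
After op 3 (out_shuffle): [3 5 8 4 0 10 9 1 2 6 11 7]
Card 3 is at position 0.

Answer: 0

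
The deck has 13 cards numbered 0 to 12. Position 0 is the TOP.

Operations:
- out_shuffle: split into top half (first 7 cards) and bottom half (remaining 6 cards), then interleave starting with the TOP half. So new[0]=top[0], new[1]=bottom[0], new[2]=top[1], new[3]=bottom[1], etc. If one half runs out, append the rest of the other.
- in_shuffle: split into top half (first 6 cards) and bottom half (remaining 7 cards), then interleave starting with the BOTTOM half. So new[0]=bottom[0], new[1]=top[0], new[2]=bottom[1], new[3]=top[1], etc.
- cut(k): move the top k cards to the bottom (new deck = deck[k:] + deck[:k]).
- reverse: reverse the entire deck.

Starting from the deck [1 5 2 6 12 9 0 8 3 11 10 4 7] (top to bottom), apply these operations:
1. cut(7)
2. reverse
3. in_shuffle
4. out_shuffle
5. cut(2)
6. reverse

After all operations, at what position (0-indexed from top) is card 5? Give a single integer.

After op 1 (cut(7)): [8 3 11 10 4 7 1 5 2 6 12 9 0]
After op 2 (reverse): [0 9 12 6 2 5 1 7 4 10 11 3 8]
After op 3 (in_shuffle): [1 0 7 9 4 12 10 6 11 2 3 5 8]
After op 4 (out_shuffle): [1 6 0 11 7 2 9 3 4 5 12 8 10]
After op 5 (cut(2)): [0 11 7 2 9 3 4 5 12 8 10 1 6]
After op 6 (reverse): [6 1 10 8 12 5 4 3 9 2 7 11 0]
Card 5 is at position 5.

Answer: 5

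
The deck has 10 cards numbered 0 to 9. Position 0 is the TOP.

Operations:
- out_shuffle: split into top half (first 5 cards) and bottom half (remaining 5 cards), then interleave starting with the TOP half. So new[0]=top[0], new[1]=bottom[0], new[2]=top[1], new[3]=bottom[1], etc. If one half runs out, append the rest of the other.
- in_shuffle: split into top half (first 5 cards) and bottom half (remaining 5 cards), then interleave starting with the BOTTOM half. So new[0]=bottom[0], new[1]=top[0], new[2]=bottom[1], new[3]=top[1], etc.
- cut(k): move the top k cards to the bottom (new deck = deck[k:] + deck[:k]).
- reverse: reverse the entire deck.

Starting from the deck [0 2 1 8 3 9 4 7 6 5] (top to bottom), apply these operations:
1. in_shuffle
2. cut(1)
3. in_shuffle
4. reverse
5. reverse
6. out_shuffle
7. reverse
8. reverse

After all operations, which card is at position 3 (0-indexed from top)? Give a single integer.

After op 1 (in_shuffle): [9 0 4 2 7 1 6 8 5 3]
After op 2 (cut(1)): [0 4 2 7 1 6 8 5 3 9]
After op 3 (in_shuffle): [6 0 8 4 5 2 3 7 9 1]
After op 4 (reverse): [1 9 7 3 2 5 4 8 0 6]
After op 5 (reverse): [6 0 8 4 5 2 3 7 9 1]
After op 6 (out_shuffle): [6 2 0 3 8 7 4 9 5 1]
After op 7 (reverse): [1 5 9 4 7 8 3 0 2 6]
After op 8 (reverse): [6 2 0 3 8 7 4 9 5 1]
Position 3: card 3.

Answer: 3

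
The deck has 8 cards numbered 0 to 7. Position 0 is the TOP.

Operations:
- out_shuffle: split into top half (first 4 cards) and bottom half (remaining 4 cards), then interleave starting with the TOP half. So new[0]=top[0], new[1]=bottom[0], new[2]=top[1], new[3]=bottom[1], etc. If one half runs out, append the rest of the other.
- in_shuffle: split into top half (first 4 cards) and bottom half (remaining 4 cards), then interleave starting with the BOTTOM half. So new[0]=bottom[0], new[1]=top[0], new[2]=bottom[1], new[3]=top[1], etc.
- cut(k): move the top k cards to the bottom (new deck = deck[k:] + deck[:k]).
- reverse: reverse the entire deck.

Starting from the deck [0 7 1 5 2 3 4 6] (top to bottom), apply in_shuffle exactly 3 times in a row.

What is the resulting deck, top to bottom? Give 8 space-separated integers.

Answer: 6 4 3 2 5 1 7 0

Derivation:
After op 1 (in_shuffle): [2 0 3 7 4 1 6 5]
After op 2 (in_shuffle): [4 2 1 0 6 3 5 7]
After op 3 (in_shuffle): [6 4 3 2 5 1 7 0]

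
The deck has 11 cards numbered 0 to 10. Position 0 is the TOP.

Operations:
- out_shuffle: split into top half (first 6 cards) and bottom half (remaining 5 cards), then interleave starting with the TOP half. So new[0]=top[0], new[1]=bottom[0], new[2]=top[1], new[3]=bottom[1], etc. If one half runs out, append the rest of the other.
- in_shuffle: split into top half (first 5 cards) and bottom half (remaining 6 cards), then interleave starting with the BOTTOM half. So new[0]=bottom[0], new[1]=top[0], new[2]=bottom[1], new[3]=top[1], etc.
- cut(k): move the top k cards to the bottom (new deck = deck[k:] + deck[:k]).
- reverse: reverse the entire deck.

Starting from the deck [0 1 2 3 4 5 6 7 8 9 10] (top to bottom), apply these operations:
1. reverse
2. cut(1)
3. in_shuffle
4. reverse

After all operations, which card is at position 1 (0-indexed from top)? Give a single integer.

After op 1 (reverse): [10 9 8 7 6 5 4 3 2 1 0]
After op 2 (cut(1)): [9 8 7 6 5 4 3 2 1 0 10]
After op 3 (in_shuffle): [4 9 3 8 2 7 1 6 0 5 10]
After op 4 (reverse): [10 5 0 6 1 7 2 8 3 9 4]
Position 1: card 5.

Answer: 5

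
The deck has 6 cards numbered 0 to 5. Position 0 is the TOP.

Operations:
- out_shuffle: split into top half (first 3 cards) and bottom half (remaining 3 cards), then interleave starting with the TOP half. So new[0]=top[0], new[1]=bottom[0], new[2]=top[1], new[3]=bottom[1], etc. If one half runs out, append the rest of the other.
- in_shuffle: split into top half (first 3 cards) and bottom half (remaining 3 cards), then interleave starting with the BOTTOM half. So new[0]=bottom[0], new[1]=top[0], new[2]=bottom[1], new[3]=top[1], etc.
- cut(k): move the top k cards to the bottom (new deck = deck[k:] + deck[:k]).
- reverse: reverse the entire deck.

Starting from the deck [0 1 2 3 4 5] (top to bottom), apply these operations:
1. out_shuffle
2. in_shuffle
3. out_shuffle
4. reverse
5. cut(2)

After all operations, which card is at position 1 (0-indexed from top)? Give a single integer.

After op 1 (out_shuffle): [0 3 1 4 2 5]
After op 2 (in_shuffle): [4 0 2 3 5 1]
After op 3 (out_shuffle): [4 3 0 5 2 1]
After op 4 (reverse): [1 2 5 0 3 4]
After op 5 (cut(2)): [5 0 3 4 1 2]
Position 1: card 0.

Answer: 0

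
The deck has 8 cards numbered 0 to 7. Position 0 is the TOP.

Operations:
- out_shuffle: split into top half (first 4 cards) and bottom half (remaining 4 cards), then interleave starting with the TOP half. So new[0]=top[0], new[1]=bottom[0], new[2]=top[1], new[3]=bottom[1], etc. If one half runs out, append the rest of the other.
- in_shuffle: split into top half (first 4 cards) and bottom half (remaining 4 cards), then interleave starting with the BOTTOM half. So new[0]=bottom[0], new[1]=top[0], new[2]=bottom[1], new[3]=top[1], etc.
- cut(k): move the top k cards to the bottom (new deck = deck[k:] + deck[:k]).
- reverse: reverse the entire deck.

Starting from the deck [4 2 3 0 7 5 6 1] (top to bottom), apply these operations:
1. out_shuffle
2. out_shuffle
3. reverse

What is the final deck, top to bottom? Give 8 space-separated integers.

After op 1 (out_shuffle): [4 7 2 5 3 6 0 1]
After op 2 (out_shuffle): [4 3 7 6 2 0 5 1]
After op 3 (reverse): [1 5 0 2 6 7 3 4]

Answer: 1 5 0 2 6 7 3 4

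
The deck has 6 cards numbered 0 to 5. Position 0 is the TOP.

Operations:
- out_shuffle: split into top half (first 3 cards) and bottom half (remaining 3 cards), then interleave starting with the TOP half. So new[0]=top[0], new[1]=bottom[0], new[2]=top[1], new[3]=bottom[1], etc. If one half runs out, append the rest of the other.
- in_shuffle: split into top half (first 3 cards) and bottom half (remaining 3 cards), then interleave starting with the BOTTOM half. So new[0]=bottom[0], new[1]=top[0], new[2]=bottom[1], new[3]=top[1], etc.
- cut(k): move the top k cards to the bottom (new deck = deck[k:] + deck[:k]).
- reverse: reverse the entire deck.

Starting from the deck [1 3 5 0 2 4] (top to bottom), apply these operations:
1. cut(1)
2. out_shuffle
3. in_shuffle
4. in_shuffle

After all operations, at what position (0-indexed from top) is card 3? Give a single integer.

After op 1 (cut(1)): [3 5 0 2 4 1]
After op 2 (out_shuffle): [3 2 5 4 0 1]
After op 3 (in_shuffle): [4 3 0 2 1 5]
After op 4 (in_shuffle): [2 4 1 3 5 0]
Card 3 is at position 3.

Answer: 3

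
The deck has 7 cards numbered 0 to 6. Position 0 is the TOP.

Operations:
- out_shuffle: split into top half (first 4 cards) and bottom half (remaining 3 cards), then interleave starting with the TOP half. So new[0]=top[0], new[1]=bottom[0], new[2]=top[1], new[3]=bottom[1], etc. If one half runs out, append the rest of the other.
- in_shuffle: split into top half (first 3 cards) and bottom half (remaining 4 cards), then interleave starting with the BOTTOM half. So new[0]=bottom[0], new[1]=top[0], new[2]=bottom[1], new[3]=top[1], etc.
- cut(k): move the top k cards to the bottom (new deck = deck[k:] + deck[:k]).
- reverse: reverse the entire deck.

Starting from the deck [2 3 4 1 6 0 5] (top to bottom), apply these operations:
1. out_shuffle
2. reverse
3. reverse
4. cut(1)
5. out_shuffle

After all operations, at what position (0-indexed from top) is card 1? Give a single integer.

After op 1 (out_shuffle): [2 6 3 0 4 5 1]
After op 2 (reverse): [1 5 4 0 3 6 2]
After op 3 (reverse): [2 6 3 0 4 5 1]
After op 4 (cut(1)): [6 3 0 4 5 1 2]
After op 5 (out_shuffle): [6 5 3 1 0 2 4]
Card 1 is at position 3.

Answer: 3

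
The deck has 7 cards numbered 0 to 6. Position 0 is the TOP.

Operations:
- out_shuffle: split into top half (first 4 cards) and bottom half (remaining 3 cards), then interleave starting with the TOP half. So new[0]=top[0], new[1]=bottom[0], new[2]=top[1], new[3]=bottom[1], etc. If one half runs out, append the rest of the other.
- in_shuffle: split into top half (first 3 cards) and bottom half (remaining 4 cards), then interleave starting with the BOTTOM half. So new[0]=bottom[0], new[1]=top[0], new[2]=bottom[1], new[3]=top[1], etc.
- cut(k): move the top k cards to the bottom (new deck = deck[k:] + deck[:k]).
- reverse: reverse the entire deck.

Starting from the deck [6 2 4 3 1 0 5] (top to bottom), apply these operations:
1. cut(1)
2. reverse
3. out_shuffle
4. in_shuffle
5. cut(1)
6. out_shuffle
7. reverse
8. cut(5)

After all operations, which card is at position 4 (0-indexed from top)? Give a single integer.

After op 1 (cut(1)): [2 4 3 1 0 5 6]
After op 2 (reverse): [6 5 0 1 3 4 2]
After op 3 (out_shuffle): [6 3 5 4 0 2 1]
After op 4 (in_shuffle): [4 6 0 3 2 5 1]
After op 5 (cut(1)): [6 0 3 2 5 1 4]
After op 6 (out_shuffle): [6 5 0 1 3 4 2]
After op 7 (reverse): [2 4 3 1 0 5 6]
After op 8 (cut(5)): [5 6 2 4 3 1 0]
Position 4: card 3.

Answer: 3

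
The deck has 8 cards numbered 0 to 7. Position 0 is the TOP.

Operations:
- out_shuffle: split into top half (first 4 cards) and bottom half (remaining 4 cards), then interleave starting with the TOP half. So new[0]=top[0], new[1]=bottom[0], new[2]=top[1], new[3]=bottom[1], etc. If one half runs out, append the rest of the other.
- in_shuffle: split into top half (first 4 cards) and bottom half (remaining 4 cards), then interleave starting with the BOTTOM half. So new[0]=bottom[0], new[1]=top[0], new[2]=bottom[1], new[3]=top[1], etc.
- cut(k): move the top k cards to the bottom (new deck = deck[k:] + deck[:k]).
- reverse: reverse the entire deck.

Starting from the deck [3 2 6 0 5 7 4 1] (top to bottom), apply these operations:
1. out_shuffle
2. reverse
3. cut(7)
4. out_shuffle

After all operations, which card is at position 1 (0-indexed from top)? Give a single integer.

After op 1 (out_shuffle): [3 5 2 7 6 4 0 1]
After op 2 (reverse): [1 0 4 6 7 2 5 3]
After op 3 (cut(7)): [3 1 0 4 6 7 2 5]
After op 4 (out_shuffle): [3 6 1 7 0 2 4 5]
Position 1: card 6.

Answer: 6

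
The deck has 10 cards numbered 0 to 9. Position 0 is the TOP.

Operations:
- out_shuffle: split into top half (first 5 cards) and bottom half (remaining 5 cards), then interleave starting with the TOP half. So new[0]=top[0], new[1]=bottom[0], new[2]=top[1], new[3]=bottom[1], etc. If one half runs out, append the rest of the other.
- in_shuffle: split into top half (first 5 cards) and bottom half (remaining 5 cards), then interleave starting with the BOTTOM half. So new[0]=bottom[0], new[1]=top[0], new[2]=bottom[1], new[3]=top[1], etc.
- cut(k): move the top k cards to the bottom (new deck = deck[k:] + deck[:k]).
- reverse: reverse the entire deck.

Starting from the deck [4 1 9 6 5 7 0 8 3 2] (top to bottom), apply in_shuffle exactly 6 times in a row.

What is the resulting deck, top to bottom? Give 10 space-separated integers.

Answer: 5 2 6 3 9 8 1 0 4 7

Derivation:
After op 1 (in_shuffle): [7 4 0 1 8 9 3 6 2 5]
After op 2 (in_shuffle): [9 7 3 4 6 0 2 1 5 8]
After op 3 (in_shuffle): [0 9 2 7 1 3 5 4 8 6]
After op 4 (in_shuffle): [3 0 5 9 4 2 8 7 6 1]
After op 5 (in_shuffle): [2 3 8 0 7 5 6 9 1 4]
After op 6 (in_shuffle): [5 2 6 3 9 8 1 0 4 7]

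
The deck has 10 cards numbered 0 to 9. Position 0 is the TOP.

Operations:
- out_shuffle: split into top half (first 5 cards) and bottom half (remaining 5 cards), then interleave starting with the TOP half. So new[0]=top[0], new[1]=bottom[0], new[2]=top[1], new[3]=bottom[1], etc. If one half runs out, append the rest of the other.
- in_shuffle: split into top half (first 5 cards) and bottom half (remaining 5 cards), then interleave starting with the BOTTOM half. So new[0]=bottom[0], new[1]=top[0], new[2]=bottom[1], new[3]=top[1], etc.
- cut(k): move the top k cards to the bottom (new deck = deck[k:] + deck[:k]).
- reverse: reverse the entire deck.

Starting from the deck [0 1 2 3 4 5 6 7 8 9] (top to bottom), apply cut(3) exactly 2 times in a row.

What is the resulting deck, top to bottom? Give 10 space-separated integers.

After op 1 (cut(3)): [3 4 5 6 7 8 9 0 1 2]
After op 2 (cut(3)): [6 7 8 9 0 1 2 3 4 5]

Answer: 6 7 8 9 0 1 2 3 4 5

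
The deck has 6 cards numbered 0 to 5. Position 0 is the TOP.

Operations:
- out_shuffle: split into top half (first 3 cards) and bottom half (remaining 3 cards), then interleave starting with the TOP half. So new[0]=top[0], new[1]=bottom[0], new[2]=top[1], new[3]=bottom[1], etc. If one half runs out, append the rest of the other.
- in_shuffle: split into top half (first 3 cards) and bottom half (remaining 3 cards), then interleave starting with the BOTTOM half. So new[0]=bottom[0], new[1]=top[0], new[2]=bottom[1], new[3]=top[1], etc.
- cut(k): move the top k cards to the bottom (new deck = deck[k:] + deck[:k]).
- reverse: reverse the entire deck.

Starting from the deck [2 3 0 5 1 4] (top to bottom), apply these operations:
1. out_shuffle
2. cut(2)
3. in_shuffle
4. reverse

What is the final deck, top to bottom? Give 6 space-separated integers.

Answer: 0 5 1 2 3 4

Derivation:
After op 1 (out_shuffle): [2 5 3 1 0 4]
After op 2 (cut(2)): [3 1 0 4 2 5]
After op 3 (in_shuffle): [4 3 2 1 5 0]
After op 4 (reverse): [0 5 1 2 3 4]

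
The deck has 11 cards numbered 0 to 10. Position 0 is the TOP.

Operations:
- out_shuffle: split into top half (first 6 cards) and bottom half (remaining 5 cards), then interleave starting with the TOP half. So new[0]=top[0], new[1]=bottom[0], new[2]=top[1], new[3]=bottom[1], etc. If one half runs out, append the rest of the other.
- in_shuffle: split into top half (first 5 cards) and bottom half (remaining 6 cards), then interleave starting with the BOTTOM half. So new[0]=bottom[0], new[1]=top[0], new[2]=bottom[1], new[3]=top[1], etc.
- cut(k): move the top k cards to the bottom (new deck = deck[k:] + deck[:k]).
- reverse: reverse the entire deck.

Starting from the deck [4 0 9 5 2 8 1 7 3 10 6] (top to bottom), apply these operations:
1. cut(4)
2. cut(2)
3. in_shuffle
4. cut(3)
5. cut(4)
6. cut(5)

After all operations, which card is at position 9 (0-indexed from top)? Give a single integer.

Answer: 8

Derivation:
After op 1 (cut(4)): [2 8 1 7 3 10 6 4 0 9 5]
After op 2 (cut(2)): [1 7 3 10 6 4 0 9 5 2 8]
After op 3 (in_shuffle): [4 1 0 7 9 3 5 10 2 6 8]
After op 4 (cut(3)): [7 9 3 5 10 2 6 8 4 1 0]
After op 5 (cut(4)): [10 2 6 8 4 1 0 7 9 3 5]
After op 6 (cut(5)): [1 0 7 9 3 5 10 2 6 8 4]
Position 9: card 8.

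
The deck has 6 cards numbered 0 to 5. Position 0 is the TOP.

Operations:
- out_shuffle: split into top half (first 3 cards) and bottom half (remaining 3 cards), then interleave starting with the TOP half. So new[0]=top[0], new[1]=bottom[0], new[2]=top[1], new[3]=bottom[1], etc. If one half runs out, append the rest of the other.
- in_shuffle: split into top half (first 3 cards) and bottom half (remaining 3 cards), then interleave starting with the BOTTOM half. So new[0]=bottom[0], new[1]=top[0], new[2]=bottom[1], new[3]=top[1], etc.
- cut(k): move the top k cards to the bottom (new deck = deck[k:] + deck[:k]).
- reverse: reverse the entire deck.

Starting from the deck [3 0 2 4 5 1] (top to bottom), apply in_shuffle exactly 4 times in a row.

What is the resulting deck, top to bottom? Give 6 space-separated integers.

Answer: 4 3 5 0 1 2

Derivation:
After op 1 (in_shuffle): [4 3 5 0 1 2]
After op 2 (in_shuffle): [0 4 1 3 2 5]
After op 3 (in_shuffle): [3 0 2 4 5 1]
After op 4 (in_shuffle): [4 3 5 0 1 2]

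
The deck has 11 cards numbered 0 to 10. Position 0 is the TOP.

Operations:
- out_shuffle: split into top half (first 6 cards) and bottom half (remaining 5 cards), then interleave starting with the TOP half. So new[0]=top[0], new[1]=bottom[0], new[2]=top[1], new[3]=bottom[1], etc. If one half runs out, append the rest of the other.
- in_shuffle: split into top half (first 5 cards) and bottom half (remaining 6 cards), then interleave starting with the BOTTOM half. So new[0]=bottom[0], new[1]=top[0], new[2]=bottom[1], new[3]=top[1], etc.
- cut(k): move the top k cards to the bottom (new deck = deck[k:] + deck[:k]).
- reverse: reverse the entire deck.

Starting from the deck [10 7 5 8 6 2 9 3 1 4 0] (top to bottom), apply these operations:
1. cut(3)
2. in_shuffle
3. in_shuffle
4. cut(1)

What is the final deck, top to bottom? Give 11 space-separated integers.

Answer: 1 10 8 9 4 7 6 3 0 5 2

Derivation:
After op 1 (cut(3)): [8 6 2 9 3 1 4 0 10 7 5]
After op 2 (in_shuffle): [1 8 4 6 0 2 10 9 7 3 5]
After op 3 (in_shuffle): [2 1 10 8 9 4 7 6 3 0 5]
After op 4 (cut(1)): [1 10 8 9 4 7 6 3 0 5 2]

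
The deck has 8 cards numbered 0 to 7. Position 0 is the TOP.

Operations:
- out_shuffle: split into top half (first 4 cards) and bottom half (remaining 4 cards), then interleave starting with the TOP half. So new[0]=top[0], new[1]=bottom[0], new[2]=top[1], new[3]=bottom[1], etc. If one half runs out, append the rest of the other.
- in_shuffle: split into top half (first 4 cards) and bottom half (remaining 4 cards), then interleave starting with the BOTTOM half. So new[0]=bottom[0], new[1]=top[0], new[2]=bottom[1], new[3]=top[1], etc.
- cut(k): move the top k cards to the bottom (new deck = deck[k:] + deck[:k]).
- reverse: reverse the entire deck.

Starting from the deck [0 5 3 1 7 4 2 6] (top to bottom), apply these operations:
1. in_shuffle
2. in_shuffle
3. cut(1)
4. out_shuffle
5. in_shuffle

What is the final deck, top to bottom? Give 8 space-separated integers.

After op 1 (in_shuffle): [7 0 4 5 2 3 6 1]
After op 2 (in_shuffle): [2 7 3 0 6 4 1 5]
After op 3 (cut(1)): [7 3 0 6 4 1 5 2]
After op 4 (out_shuffle): [7 4 3 1 0 5 6 2]
After op 5 (in_shuffle): [0 7 5 4 6 3 2 1]

Answer: 0 7 5 4 6 3 2 1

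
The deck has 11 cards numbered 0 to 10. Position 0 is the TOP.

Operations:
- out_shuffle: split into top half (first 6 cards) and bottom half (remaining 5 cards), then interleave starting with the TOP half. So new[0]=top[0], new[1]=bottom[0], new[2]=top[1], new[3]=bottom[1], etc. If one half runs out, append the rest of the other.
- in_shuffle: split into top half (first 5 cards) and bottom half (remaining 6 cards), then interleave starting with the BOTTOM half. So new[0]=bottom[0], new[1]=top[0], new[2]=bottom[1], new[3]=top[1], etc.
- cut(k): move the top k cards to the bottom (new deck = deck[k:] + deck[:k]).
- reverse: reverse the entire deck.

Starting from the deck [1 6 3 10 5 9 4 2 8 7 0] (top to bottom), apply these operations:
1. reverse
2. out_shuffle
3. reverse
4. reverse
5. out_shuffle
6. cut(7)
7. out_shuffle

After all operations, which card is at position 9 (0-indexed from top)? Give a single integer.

After op 1 (reverse): [0 7 8 2 4 9 5 10 3 6 1]
After op 2 (out_shuffle): [0 5 7 10 8 3 2 6 4 1 9]
After op 3 (reverse): [9 1 4 6 2 3 8 10 7 5 0]
After op 4 (reverse): [0 5 7 10 8 3 2 6 4 1 9]
After op 5 (out_shuffle): [0 2 5 6 7 4 10 1 8 9 3]
After op 6 (cut(7)): [1 8 9 3 0 2 5 6 7 4 10]
After op 7 (out_shuffle): [1 5 8 6 9 7 3 4 0 10 2]
Position 9: card 10.

Answer: 10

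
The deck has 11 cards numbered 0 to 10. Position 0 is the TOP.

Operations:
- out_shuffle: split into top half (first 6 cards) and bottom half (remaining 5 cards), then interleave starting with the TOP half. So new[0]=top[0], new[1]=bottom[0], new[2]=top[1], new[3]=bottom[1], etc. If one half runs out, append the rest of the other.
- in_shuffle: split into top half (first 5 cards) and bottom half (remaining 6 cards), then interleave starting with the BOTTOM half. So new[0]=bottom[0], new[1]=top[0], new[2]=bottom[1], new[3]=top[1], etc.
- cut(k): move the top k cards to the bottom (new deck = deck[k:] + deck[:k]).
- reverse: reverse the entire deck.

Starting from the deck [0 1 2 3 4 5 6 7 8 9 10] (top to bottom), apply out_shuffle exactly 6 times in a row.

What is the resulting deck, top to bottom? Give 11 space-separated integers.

Answer: 0 5 10 4 9 3 8 2 7 1 6

Derivation:
After op 1 (out_shuffle): [0 6 1 7 2 8 3 9 4 10 5]
After op 2 (out_shuffle): [0 3 6 9 1 4 7 10 2 5 8]
After op 3 (out_shuffle): [0 7 3 10 6 2 9 5 1 8 4]
After op 4 (out_shuffle): [0 9 7 5 3 1 10 8 6 4 2]
After op 5 (out_shuffle): [0 10 9 8 7 6 5 4 3 2 1]
After op 6 (out_shuffle): [0 5 10 4 9 3 8 2 7 1 6]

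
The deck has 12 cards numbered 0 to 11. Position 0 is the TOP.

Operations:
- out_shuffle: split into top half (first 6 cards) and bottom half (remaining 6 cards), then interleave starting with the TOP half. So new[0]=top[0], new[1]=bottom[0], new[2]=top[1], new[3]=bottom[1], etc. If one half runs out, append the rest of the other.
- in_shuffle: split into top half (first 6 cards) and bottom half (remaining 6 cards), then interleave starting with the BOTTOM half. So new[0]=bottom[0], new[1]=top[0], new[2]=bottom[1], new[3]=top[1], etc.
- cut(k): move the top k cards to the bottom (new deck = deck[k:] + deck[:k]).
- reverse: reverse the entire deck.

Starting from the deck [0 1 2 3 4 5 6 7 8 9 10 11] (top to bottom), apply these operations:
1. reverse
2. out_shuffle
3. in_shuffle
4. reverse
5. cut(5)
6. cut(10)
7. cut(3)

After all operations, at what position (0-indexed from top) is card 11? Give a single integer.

After op 1 (reverse): [11 10 9 8 7 6 5 4 3 2 1 0]
After op 2 (out_shuffle): [11 5 10 4 9 3 8 2 7 1 6 0]
After op 3 (in_shuffle): [8 11 2 5 7 10 1 4 6 9 0 3]
After op 4 (reverse): [3 0 9 6 4 1 10 7 5 2 11 8]
After op 5 (cut(5)): [1 10 7 5 2 11 8 3 0 9 6 4]
After op 6 (cut(10)): [6 4 1 10 7 5 2 11 8 3 0 9]
After op 7 (cut(3)): [10 7 5 2 11 8 3 0 9 6 4 1]
Card 11 is at position 4.

Answer: 4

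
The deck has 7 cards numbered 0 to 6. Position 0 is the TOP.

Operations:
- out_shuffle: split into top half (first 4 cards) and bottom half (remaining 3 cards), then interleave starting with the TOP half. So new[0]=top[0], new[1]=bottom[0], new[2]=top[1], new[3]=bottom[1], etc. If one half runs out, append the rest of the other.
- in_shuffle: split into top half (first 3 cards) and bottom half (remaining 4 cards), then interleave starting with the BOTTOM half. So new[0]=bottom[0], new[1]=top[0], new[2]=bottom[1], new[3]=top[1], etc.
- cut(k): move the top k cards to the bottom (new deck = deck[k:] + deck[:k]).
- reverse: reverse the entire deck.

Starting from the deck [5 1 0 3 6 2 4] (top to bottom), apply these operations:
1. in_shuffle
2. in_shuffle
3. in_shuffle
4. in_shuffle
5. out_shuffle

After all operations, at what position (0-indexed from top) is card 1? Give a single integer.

Answer: 6

Derivation:
After op 1 (in_shuffle): [3 5 6 1 2 0 4]
After op 2 (in_shuffle): [1 3 2 5 0 6 4]
After op 3 (in_shuffle): [5 1 0 3 6 2 4]
After op 4 (in_shuffle): [3 5 6 1 2 0 4]
After op 5 (out_shuffle): [3 2 5 0 6 4 1]
Card 1 is at position 6.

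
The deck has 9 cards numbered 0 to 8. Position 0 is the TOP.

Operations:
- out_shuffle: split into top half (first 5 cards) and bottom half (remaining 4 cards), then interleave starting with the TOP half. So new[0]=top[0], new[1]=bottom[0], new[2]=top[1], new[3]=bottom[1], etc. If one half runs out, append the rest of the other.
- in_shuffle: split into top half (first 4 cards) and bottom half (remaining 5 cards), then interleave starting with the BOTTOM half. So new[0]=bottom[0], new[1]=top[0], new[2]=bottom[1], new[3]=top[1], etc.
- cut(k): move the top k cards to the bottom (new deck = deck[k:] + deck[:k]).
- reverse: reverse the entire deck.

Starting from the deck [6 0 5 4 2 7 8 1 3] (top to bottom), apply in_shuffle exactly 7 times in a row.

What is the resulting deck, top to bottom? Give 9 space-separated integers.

Answer: 2 6 7 0 8 5 1 4 3

Derivation:
After op 1 (in_shuffle): [2 6 7 0 8 5 1 4 3]
After op 2 (in_shuffle): [8 2 5 6 1 7 4 0 3]
After op 3 (in_shuffle): [1 8 7 2 4 5 0 6 3]
After op 4 (in_shuffle): [4 1 5 8 0 7 6 2 3]
After op 5 (in_shuffle): [0 4 7 1 6 5 2 8 3]
After op 6 (in_shuffle): [6 0 5 4 2 7 8 1 3]
After op 7 (in_shuffle): [2 6 7 0 8 5 1 4 3]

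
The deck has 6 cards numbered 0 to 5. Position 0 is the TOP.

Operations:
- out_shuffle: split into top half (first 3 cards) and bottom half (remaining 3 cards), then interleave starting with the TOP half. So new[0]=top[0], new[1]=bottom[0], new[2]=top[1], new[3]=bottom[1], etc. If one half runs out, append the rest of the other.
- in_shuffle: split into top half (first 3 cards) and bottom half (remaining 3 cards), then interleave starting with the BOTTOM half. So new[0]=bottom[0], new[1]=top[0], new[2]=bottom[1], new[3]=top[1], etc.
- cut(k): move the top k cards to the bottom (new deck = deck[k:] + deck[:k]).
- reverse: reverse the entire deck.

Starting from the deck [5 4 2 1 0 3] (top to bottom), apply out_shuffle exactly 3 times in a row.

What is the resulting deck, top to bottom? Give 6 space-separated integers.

Answer: 5 2 0 4 1 3

Derivation:
After op 1 (out_shuffle): [5 1 4 0 2 3]
After op 2 (out_shuffle): [5 0 1 2 4 3]
After op 3 (out_shuffle): [5 2 0 4 1 3]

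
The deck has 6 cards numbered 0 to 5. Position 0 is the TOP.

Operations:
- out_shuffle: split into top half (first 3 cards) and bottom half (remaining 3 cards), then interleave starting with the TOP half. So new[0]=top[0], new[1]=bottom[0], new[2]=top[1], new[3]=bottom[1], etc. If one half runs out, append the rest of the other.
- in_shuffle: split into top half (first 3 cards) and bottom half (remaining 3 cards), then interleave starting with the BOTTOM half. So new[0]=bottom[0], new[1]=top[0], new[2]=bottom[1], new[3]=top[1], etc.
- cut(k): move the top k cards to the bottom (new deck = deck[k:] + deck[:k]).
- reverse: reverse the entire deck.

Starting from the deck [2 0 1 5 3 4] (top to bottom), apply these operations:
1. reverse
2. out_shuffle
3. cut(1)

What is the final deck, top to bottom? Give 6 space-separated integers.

Answer: 1 3 0 5 2 4

Derivation:
After op 1 (reverse): [4 3 5 1 0 2]
After op 2 (out_shuffle): [4 1 3 0 5 2]
After op 3 (cut(1)): [1 3 0 5 2 4]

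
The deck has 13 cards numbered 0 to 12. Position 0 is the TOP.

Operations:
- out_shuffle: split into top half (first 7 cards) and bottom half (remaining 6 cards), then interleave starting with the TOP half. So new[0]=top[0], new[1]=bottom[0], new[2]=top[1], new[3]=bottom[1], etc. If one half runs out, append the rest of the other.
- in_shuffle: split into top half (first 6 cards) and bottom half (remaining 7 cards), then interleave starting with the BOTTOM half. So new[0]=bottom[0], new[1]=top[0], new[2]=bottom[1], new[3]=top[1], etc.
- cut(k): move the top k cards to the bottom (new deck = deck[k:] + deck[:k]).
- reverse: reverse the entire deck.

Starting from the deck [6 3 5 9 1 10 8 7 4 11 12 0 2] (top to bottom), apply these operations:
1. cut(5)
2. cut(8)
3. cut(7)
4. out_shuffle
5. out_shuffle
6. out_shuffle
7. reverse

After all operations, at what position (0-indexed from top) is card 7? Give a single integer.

Answer: 12

Derivation:
After op 1 (cut(5)): [10 8 7 4 11 12 0 2 6 3 5 9 1]
After op 2 (cut(8)): [6 3 5 9 1 10 8 7 4 11 12 0 2]
After op 3 (cut(7)): [7 4 11 12 0 2 6 3 5 9 1 10 8]
After op 4 (out_shuffle): [7 3 4 5 11 9 12 1 0 10 2 8 6]
After op 5 (out_shuffle): [7 1 3 0 4 10 5 2 11 8 9 6 12]
After op 6 (out_shuffle): [7 2 1 11 3 8 0 9 4 6 10 12 5]
After op 7 (reverse): [5 12 10 6 4 9 0 8 3 11 1 2 7]
Card 7 is at position 12.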